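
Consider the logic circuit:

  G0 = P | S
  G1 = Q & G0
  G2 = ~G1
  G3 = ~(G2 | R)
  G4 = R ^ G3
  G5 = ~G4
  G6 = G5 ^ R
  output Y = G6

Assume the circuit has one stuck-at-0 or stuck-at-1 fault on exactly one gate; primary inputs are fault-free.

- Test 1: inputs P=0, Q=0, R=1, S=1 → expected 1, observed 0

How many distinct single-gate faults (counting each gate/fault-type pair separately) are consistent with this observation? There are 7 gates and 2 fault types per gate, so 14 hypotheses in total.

4

Fault-free: G0=1, G1=0, G2=1, G3=0, G4=1, G5=0, G6=1 → 1. Observed 0.
  G0 stuck-at-0: output 1 ✗
  G0 stuck-at-1: output 1 ✗
  G1 stuck-at-0: output 1 ✗
  G1 stuck-at-1: output 1 ✗
  G2 stuck-at-0: output 1 ✗
  G2 stuck-at-1: output 1 ✗
  G3 stuck-at-0: output 1 ✗
  G3 stuck-at-1: output 0 ✓
  G4 stuck-at-0: output 0 ✓
  G4 stuck-at-1: output 1 ✗
  G5 stuck-at-0: output 1 ✗
  G5 stuck-at-1: output 0 ✓
  G6 stuck-at-0: output 0 ✓
  G6 stuck-at-1: output 1 ✗
Consistent faults: {G3 stuck-at-1, G4 stuck-at-0, G5 stuck-at-1, G6 stuck-at-0} — 4 in all.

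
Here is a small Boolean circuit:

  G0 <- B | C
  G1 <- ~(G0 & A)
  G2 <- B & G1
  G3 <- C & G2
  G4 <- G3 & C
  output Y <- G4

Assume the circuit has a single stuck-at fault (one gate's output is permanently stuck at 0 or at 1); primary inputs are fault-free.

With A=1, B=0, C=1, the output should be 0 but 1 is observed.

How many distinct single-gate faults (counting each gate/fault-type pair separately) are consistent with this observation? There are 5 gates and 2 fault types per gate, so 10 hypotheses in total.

3

Fault-free: G0=1, G1=0, G2=0, G3=0, G4=0 → 0. Observed 1.
  G0 stuck-at-0: output 0 ✗
  G0 stuck-at-1: output 0 ✗
  G1 stuck-at-0: output 0 ✗
  G1 stuck-at-1: output 0 ✗
  G2 stuck-at-0: output 0 ✗
  G2 stuck-at-1: output 1 ✓
  G3 stuck-at-0: output 0 ✗
  G3 stuck-at-1: output 1 ✓
  G4 stuck-at-0: output 0 ✗
  G4 stuck-at-1: output 1 ✓
Consistent faults: {G2 stuck-at-1, G3 stuck-at-1, G4 stuck-at-1} — 3 in all.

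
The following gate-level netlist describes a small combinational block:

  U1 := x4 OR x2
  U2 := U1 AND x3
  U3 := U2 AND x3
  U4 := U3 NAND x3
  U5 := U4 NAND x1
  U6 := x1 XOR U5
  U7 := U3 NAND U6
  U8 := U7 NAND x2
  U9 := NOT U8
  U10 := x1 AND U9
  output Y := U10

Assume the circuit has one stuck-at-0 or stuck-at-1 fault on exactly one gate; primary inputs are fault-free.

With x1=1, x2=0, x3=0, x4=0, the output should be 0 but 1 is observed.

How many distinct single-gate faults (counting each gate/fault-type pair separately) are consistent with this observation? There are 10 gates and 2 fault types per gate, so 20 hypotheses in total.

Fault-free: U1=0, U2=0, U3=0, U4=1, U5=0, U6=1, U7=1, U8=1, U9=0, U10=0 → 0. Observed 1.
  U1: none of the 2 fault types match ✗
  U2: none of the 2 fault types match ✗
  U3: none of the 2 fault types match ✗
  U4: none of the 2 fault types match ✗
  U5: none of the 2 fault types match ✗
  U6: none of the 2 fault types match ✗
  U7: none of the 2 fault types match ✗
  U8: stuck-at-0 ✓; others ✗
  U9: stuck-at-1 ✓; others ✗
  U10: stuck-at-1 ✓; others ✗
Consistent faults: {U8 stuck-at-0, U9 stuck-at-1, U10 stuck-at-1} — 3 in all.

3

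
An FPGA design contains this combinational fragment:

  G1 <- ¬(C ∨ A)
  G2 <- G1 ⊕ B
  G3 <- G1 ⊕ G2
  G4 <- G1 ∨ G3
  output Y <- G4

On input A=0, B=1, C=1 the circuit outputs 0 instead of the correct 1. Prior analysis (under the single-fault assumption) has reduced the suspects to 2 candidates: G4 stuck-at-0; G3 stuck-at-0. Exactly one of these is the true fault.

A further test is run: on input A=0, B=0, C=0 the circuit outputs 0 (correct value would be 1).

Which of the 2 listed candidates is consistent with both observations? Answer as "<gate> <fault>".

Evaluate each candidate on input A=0, B=0, C=0:
  G4 stuck-at-0: G1=1, G2=1, G3=0, G4=0 [stuck-at-0] → 0 — matches
  G3 stuck-at-0: G1=1, G2=1, G3=0 [stuck-at-0], G4=1 → 1 — eliminated
Only G4 stuck-at-0 reproduces the observed 0.

G4 stuck-at-0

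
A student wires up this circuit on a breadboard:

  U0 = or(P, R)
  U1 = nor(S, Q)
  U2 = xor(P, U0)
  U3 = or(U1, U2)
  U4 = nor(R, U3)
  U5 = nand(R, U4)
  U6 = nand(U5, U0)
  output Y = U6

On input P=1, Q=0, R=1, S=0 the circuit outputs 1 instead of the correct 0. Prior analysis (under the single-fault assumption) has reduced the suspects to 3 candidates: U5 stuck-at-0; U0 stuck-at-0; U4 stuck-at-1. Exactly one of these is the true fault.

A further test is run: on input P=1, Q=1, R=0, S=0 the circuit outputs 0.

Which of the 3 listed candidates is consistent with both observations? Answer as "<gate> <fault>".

Evaluate each candidate on input P=1, Q=1, R=0, S=0:
  U5 stuck-at-0: U0=1, U1=0, U2=0, U3=0, U4=1, U5=0 [stuck-at-0], U6=1 → 1 — eliminated
  U0 stuck-at-0: U0=0 [stuck-at-0], U1=0, U2=1, U3=1, U4=0, U5=1, U6=1 → 1 — eliminated
  U4 stuck-at-1: U0=1, U1=0, U2=0, U3=0, U4=1 [stuck-at-1], U5=1, U6=0 → 0 — matches
Only U4 stuck-at-1 reproduces the observed 0.

U4 stuck-at-1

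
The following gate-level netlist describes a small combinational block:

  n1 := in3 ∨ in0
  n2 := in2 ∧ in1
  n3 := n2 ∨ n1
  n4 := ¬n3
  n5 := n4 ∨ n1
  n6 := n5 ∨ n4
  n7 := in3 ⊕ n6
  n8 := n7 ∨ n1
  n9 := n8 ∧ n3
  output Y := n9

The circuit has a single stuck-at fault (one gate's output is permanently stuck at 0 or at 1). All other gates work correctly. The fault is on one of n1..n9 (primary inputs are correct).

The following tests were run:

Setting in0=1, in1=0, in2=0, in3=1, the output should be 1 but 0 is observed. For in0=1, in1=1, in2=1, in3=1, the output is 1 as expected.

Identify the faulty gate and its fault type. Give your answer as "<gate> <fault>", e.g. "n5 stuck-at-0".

n1 stuck-at-0

Fault-free values for test 1 (in0=1, in1=0, in2=0, in3=1): n1=1, n2=0, n3=1, n4=0, n5=1, n6=1, n7=0, n8=1, n9=1, giving Y=1. Observed 0.
Test 1: faults giving observed 0 are {n1 stuck-at-0, n3 stuck-at-0, n8 stuck-at-0, n9 stuck-at-0}.
Test 2 (in0=1, in1=1, in2=1, in3=1): fault-free n1=1, n2=1, n3=1, n4=0, n5=1, n6=1, n7=0, n8=1, n9=1 → 1; observed 1. Eliminates n3 stuck-at-0, n8 stuck-at-0, n9 stuck-at-0.
Only n1 stuck-at-0 is consistent with every test.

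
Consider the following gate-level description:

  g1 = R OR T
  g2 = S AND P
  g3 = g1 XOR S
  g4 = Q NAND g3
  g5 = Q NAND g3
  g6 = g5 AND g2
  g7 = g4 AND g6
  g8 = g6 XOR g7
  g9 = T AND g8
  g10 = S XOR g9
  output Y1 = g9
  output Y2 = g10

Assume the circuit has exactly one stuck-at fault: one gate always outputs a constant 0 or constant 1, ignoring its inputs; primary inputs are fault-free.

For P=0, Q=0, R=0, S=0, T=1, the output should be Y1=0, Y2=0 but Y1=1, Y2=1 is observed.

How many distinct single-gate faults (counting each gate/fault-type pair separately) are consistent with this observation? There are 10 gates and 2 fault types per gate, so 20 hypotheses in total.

3

Fault-free: g1=1, g2=0, g3=1, g4=1, g5=1, g6=0, g7=0, g8=0, g9=0, g10=0 → Y1=0, Y2=0. Observed Y1=1, Y2=1.
  g1: none of the 2 fault types match ✗
  g2: none of the 2 fault types match ✗
  g3: none of the 2 fault types match ✗
  g4: none of the 2 fault types match ✗
  g5: none of the 2 fault types match ✗
  g6: none of the 2 fault types match ✗
  g7: stuck-at-1 ✓; others ✗
  g8: stuck-at-1 ✓; others ✗
  g9: stuck-at-1 ✓; others ✗
  g10: none of the 2 fault types match ✗
Consistent faults: {g7 stuck-at-1, g8 stuck-at-1, g9 stuck-at-1} — 3 in all.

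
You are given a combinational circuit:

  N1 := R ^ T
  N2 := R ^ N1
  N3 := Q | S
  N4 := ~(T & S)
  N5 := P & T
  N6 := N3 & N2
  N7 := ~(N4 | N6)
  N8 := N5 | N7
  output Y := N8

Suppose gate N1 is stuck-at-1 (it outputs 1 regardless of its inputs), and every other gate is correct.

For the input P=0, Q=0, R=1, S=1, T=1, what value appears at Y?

Propagate with N1 forced: N1=1 [stuck-at-1], N2=0, N3=1, N4=0, N5=0, N6=0, N7=1, N8=1.
So Y = 1. (Without the fault it would be 0.)

1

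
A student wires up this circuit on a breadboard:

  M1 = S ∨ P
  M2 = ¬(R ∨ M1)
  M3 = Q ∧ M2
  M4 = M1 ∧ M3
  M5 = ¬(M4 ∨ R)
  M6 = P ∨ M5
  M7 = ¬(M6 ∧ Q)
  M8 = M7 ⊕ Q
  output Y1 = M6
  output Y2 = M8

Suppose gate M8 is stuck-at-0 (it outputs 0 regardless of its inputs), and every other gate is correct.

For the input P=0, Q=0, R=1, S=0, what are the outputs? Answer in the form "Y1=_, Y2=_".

Y1=0, Y2=0

Propagate with M8 forced: M1=0, M2=0, M3=0, M4=0, M5=0, M6=0, M7=1, M8=0 [stuck-at-0].
So the outputs are Y1=0, Y2=0. (Without the fault they would be Y1=0, Y2=1.)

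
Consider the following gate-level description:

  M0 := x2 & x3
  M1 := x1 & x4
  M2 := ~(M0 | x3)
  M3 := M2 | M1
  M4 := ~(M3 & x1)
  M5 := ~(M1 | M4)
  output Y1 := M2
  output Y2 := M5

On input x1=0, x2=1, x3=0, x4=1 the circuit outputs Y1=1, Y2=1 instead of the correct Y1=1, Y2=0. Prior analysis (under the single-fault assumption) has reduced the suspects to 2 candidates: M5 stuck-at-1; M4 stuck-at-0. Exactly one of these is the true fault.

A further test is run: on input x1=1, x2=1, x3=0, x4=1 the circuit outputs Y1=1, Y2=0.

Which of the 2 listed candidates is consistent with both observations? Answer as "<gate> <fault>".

Evaluate each candidate on input x1=1, x2=1, x3=0, x4=1:
  M5 stuck-at-1: M0=0, M1=1, M2=1, M3=1, M4=0, M5=1 [stuck-at-1] → Y1=1, Y2=1 — eliminated
  M4 stuck-at-0: M0=0, M1=1, M2=1, M3=1, M4=0 [stuck-at-0], M5=0 → Y1=1, Y2=0 — matches
Only M4 stuck-at-0 reproduces the observed Y1=1, Y2=0.

M4 stuck-at-0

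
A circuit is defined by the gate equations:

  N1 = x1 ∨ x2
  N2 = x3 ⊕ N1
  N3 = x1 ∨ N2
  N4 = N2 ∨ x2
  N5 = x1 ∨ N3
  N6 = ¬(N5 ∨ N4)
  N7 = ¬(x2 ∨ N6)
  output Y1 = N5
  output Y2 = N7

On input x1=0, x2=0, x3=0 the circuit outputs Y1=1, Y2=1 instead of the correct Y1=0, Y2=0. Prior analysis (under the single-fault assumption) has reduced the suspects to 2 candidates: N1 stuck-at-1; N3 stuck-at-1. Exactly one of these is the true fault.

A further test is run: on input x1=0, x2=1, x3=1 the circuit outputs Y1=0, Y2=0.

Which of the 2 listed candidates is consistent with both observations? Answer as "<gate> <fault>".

N1 stuck-at-1

Evaluate each candidate on input x1=0, x2=1, x3=1:
  N1 stuck-at-1: N1=1 [stuck-at-1], N2=0, N3=0, N4=1, N5=0, N6=0, N7=0 → Y1=0, Y2=0 — matches
  N3 stuck-at-1: N1=1, N2=0, N3=1 [stuck-at-1], N4=1, N5=1, N6=0, N7=0 → Y1=1, Y2=0 — eliminated
Only N1 stuck-at-1 reproduces the observed Y1=0, Y2=0.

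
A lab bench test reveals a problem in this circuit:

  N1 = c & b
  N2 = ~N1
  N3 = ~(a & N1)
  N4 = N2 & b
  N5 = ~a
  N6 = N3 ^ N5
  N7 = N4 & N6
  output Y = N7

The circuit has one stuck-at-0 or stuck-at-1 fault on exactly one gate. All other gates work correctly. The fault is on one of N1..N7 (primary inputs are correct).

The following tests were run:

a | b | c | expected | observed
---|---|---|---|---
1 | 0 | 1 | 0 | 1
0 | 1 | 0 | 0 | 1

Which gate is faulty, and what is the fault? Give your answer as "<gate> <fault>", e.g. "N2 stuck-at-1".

N7 stuck-at-1

Fault-free values for test 1 (a=1, b=0, c=1): N1=0, N2=1, N3=1, N4=0, N5=0, N6=1, N7=0, giving Y=0. Observed 1.
Test 1: faults giving observed 1 are {N4 stuck-at-1, N7 stuck-at-1}.
Test 2 (a=0, b=1, c=0): fault-free N1=0, N2=1, N3=1, N4=1, N5=1, N6=0, N7=0 → 0; observed 1. Eliminates N4 stuck-at-1.
Only N7 stuck-at-1 is consistent with every test.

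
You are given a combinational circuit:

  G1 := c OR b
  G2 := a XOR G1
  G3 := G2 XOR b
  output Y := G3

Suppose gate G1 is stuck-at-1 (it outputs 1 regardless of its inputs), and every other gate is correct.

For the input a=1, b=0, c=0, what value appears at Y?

Propagate with G1 forced: G1=1 [stuck-at-1], G2=0, G3=0.
So Y = 0. (Without the fault it would be 1.)

0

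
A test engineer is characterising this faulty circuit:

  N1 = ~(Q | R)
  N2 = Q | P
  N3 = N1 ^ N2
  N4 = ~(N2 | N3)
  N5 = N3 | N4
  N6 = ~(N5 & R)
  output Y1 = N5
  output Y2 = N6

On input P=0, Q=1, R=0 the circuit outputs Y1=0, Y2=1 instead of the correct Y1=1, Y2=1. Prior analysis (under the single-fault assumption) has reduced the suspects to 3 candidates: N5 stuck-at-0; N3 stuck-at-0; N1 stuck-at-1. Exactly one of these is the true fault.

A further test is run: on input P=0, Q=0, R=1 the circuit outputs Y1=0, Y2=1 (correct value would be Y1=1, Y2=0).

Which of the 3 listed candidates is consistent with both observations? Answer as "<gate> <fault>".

N5 stuck-at-0

Evaluate each candidate on input P=0, Q=0, R=1:
  N5 stuck-at-0: N1=0, N2=0, N3=0, N4=1, N5=0 [stuck-at-0], N6=1 → Y1=0, Y2=1 — matches
  N3 stuck-at-0: N1=0, N2=0, N3=0 [stuck-at-0], N4=1, N5=1, N6=0 → Y1=1, Y2=0 — eliminated
  N1 stuck-at-1: N1=1 [stuck-at-1], N2=0, N3=1, N4=0, N5=1, N6=0 → Y1=1, Y2=0 — eliminated
Only N5 stuck-at-0 reproduces the observed Y1=0, Y2=1.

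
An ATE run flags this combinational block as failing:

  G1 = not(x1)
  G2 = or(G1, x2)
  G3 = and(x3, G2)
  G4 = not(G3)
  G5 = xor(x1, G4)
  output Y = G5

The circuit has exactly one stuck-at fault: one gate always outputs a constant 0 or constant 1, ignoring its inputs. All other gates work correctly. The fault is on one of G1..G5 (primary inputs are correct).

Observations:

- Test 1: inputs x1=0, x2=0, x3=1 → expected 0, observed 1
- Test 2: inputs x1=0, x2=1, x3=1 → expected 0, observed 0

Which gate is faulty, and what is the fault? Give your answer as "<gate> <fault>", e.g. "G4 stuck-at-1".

Fault-free values for test 1 (x1=0, x2=0, x3=1): G1=1, G2=1, G3=1, G4=0, G5=0, giving Y=0. Observed 1.
Test 1: faults giving observed 1 are {G1 stuck-at-0, G2 stuck-at-0, G3 stuck-at-0, G4 stuck-at-1, G5 stuck-at-1}.
Test 2 (x1=0, x2=1, x3=1): fault-free G1=1, G2=1, G3=1, G4=0, G5=0 → 0; observed 0. Eliminates G2 stuck-at-0, G3 stuck-at-0, G4 stuck-at-1, G5 stuck-at-1.
Only G1 stuck-at-0 is consistent with every test.

G1 stuck-at-0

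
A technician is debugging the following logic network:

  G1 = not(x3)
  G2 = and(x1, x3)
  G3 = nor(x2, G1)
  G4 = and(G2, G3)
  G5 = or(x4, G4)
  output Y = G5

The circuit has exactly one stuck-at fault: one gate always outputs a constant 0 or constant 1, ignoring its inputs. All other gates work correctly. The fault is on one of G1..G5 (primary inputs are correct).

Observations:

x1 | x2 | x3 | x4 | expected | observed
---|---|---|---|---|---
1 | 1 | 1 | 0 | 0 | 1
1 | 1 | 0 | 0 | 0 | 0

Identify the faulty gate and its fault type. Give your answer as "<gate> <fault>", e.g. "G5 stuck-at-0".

G3 stuck-at-1

Fault-free values for test 1 (x1=1, x2=1, x3=1, x4=0): G1=0, G2=1, G3=0, G4=0, G5=0, giving Y=0. Observed 1.
Test 1: faults giving observed 1 are {G3 stuck-at-1, G4 stuck-at-1, G5 stuck-at-1}.
Test 2 (x1=1, x2=1, x3=0, x4=0): fault-free G1=1, G2=0, G3=0, G4=0, G5=0 → 0; observed 0. Eliminates G4 stuck-at-1, G5 stuck-at-1.
Only G3 stuck-at-1 is consistent with every test.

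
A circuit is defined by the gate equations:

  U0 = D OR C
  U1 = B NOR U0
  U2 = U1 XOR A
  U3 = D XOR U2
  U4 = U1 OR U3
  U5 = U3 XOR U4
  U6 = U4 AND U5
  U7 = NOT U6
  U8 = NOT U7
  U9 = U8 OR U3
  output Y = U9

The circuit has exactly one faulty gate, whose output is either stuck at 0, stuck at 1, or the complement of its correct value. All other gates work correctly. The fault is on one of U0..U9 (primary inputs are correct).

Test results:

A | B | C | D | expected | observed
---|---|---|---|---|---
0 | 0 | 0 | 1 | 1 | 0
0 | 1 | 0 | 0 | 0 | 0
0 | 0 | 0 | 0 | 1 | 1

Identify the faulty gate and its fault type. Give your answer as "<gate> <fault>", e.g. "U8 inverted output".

U3 stuck-at-0

Fault-free values for test 1 (A=0, B=0, C=0, D=1): U0=1, U1=0, U2=0, U3=1, U4=1, U5=0, U6=0, U7=1, U8=0, U9=1, giving Y=1. Observed 0.
Test 1: faults giving observed 0 are {U2 stuck-at-1, U2 inverted output, U3 stuck-at-0, U3 inverted output, U9 stuck-at-0, U9 inverted output}.
Test 2 (A=0, B=1, C=0, D=0): fault-free U0=0, U1=0, U2=0, U3=0, U4=0, U5=0, U6=0, U7=1, U8=0, U9=0 → 0; observed 0. Eliminates U2 stuck-at-1, U2 inverted output, U3 inverted output, U9 inverted output.
Test 3 (A=0, B=0, C=0, D=0): fault-free U0=0, U1=1, U2=1, U3=1, U4=1, U5=0, U6=0, U7=1, U8=0, U9=1 → 1; observed 1. Eliminates U9 stuck-at-0.
Only U3 stuck-at-0 is consistent with every test.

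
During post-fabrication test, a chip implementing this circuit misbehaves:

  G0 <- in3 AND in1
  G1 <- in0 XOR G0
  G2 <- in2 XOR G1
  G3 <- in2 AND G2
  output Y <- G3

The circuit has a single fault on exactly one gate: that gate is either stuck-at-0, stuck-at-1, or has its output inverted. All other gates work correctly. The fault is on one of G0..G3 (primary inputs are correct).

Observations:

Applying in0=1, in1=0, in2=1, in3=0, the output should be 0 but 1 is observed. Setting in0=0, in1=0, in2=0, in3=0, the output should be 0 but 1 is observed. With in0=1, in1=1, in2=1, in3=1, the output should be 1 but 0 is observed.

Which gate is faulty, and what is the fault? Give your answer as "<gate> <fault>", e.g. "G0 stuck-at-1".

Fault-free values for test 1 (in0=1, in1=0, in2=1, in3=0): G0=0, G1=1, G2=0, G3=0, giving Y=0. Observed 1.
Test 1: faults giving observed 1 are {G0 stuck-at-1, G0 inverted output, G1 stuck-at-0, G1 inverted output, G2 stuck-at-1, G2 inverted output, G3 stuck-at-1, G3 inverted output}.
Test 2 (in0=0, in1=0, in2=0, in3=0): fault-free G0=0, G1=0, G2=0, G3=0 → 0; observed 1. Eliminates G0 stuck-at-1, G0 inverted output, G1 stuck-at-0, G1 inverted output, G2 stuck-at-1, G2 inverted output.
Test 3 (in0=1, in1=1, in2=1, in3=1): fault-free G0=1, G1=0, G2=1, G3=1 → 1; observed 0. Eliminates G3 stuck-at-1.
Only G3 inverted output is consistent with every test.

G3 inverted output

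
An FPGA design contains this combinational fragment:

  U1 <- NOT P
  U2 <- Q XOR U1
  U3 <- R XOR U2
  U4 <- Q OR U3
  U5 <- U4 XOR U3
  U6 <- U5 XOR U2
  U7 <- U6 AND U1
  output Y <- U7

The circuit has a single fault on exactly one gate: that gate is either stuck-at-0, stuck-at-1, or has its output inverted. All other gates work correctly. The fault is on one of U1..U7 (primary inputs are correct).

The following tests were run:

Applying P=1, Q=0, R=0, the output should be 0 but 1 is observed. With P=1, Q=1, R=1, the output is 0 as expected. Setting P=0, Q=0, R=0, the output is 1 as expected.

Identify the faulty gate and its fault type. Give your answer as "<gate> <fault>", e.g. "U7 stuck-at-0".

Fault-free values for test 1 (P=1, Q=0, R=0): U1=0, U2=0, U3=0, U4=0, U5=0, U6=0, U7=0, giving Y=0. Observed 1.
Test 1: faults giving observed 1 are {U1 stuck-at-1, U1 inverted output, U7 stuck-at-1, U7 inverted output}.
Test 2 (P=1, Q=1, R=1): fault-free U1=0, U2=1, U3=0, U4=1, U5=1, U6=0, U7=0 → 0; observed 0. Eliminates U7 stuck-at-1, U7 inverted output.
Test 3 (P=0, Q=0, R=0): fault-free U1=1, U2=1, U3=1, U4=1, U5=0, U6=1, U7=1 → 1; observed 1. Eliminates U1 inverted output.
Only U1 stuck-at-1 is consistent with every test.

U1 stuck-at-1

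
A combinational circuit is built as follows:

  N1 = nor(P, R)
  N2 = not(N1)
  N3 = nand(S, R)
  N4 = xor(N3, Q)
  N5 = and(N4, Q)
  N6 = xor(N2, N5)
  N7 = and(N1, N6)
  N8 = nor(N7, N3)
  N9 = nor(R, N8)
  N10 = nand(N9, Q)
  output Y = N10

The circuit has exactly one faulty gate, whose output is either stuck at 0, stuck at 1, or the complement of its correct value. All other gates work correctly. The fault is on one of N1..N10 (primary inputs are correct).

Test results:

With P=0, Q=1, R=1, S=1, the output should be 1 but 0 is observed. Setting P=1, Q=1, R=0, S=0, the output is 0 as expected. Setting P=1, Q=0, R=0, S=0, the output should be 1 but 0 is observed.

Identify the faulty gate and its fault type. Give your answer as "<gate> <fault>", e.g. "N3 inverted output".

Fault-free values for test 1 (P=0, Q=1, R=1, S=1): N1=0, N2=1, N3=0, N4=1, N5=1, N6=0, N7=0, N8=1, N9=0, N10=1, giving Y=1. Observed 0.
Test 1: faults giving observed 0 are {N9 stuck-at-1, N9 inverted output, N10 stuck-at-0, N10 inverted output}.
Test 2 (P=1, Q=1, R=0, S=0): fault-free N1=0, N2=1, N3=1, N4=0, N5=0, N6=1, N7=0, N8=0, N9=1, N10=0 → 0; observed 0. Eliminates N9 inverted output, N10 inverted output.
Test 3 (P=1, Q=0, R=0, S=0): fault-free N1=0, N2=1, N3=1, N4=1, N5=0, N6=1, N7=0, N8=0, N9=1, N10=1 → 1; observed 0. Eliminates N9 stuck-at-1.
Only N10 stuck-at-0 is consistent with every test.

N10 stuck-at-0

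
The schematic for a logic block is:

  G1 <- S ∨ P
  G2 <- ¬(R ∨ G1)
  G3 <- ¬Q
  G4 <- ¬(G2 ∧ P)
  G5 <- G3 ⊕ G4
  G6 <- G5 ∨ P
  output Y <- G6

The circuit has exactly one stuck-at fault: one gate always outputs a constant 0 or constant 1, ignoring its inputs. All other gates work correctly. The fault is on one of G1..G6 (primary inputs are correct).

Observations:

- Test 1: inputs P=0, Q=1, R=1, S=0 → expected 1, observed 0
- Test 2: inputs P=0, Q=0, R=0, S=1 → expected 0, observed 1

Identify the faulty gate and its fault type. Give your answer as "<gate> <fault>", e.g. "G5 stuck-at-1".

Fault-free values for test 1 (P=0, Q=1, R=1, S=0): G1=0, G2=0, G3=0, G4=1, G5=1, G6=1, giving Y=1. Observed 0.
Test 1: faults giving observed 0 are {G3 stuck-at-1, G4 stuck-at-0, G5 stuck-at-0, G6 stuck-at-0}.
Test 2 (P=0, Q=0, R=0, S=1): fault-free G1=1, G2=0, G3=1, G4=1, G5=0, G6=0 → 0; observed 1. Eliminates G3 stuck-at-1, G5 stuck-at-0, G6 stuck-at-0.
Only G4 stuck-at-0 is consistent with every test.

G4 stuck-at-0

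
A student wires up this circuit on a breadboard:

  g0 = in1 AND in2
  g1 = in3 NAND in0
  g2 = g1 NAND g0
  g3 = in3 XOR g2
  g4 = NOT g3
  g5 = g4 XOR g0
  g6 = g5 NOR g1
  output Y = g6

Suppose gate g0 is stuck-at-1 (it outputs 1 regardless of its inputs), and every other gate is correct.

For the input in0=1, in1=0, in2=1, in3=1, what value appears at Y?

1

Propagate with g0 forced: g0=1 [stuck-at-1], g1=0, g2=1, g3=0, g4=1, g5=0, g6=1.
So Y = 1. (Without the fault it would be 0.)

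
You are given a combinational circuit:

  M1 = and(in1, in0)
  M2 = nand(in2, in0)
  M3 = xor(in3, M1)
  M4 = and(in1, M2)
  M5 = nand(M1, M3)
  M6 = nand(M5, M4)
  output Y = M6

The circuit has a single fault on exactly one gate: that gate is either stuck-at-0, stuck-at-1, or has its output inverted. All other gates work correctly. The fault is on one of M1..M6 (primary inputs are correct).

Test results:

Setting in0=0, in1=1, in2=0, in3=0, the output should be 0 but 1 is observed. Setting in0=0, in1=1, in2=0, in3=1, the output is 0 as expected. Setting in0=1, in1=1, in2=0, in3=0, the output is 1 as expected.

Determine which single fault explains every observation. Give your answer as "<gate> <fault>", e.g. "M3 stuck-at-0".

M1 stuck-at-1

Fault-free values for test 1 (in0=0, in1=1, in2=0, in3=0): M1=0, M2=1, M3=0, M4=1, M5=1, M6=0, giving Y=0. Observed 1.
Test 1: faults giving observed 1 are {M1 stuck-at-1, M1 inverted output, M2 stuck-at-0, M2 inverted output, M4 stuck-at-0, M4 inverted output, M5 stuck-at-0, M5 inverted output, M6 stuck-at-1, M6 inverted output}.
Test 2 (in0=0, in1=1, in2=0, in3=1): fault-free M1=0, M2=1, M3=1, M4=1, M5=1, M6=0 → 0; observed 0. Eliminates M2 stuck-at-0, M2 inverted output, M4 stuck-at-0, M4 inverted output, M5 stuck-at-0, M5 inverted output, M6 stuck-at-1, M6 inverted output.
Test 3 (in0=1, in1=1, in2=0, in3=0): fault-free M1=1, M2=1, M3=1, M4=1, M5=0, M6=1 → 1; observed 1. Eliminates M1 inverted output.
Only M1 stuck-at-1 is consistent with every test.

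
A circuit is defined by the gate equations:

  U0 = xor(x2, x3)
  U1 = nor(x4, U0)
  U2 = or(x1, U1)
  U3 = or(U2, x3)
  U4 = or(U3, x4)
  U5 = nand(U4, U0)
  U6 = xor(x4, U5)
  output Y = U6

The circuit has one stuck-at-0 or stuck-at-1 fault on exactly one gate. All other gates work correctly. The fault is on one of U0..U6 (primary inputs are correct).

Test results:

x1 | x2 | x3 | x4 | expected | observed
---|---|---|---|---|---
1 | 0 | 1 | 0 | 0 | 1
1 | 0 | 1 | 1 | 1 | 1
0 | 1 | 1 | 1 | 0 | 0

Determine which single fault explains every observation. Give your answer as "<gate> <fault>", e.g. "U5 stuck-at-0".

Fault-free values for test 1 (x1=1, x2=0, x3=1, x4=0): U0=1, U1=0, U2=1, U3=1, U4=1, U5=0, U6=0, giving Y=0. Observed 1.
Test 1: faults giving observed 1 are {U0 stuck-at-0, U3 stuck-at-0, U4 stuck-at-0, U5 stuck-at-1, U6 stuck-at-1}.
Test 2 (x1=1, x2=0, x3=1, x4=1): fault-free U0=1, U1=0, U2=1, U3=1, U4=1, U5=0, U6=1 → 1; observed 1. Eliminates U0 stuck-at-0, U4 stuck-at-0, U5 stuck-at-1.
Test 3 (x1=0, x2=1, x3=1, x4=1): fault-free U0=0, U1=0, U2=0, U3=1, U4=1, U5=1, U6=0 → 0; observed 0. Eliminates U6 stuck-at-1.
Only U3 stuck-at-0 is consistent with every test.

U3 stuck-at-0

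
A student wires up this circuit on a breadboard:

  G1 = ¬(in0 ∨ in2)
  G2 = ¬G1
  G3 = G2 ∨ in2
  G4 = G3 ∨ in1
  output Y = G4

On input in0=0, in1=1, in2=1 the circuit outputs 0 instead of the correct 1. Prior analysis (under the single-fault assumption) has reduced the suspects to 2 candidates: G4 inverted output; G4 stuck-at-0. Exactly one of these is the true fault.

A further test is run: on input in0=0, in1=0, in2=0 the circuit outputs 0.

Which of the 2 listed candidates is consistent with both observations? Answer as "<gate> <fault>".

Evaluate each candidate on input in0=0, in1=0, in2=0:
  G4 inverted output: G1=1, G2=0, G3=0, G4=1 [inverted output] → 1 — eliminated
  G4 stuck-at-0: G1=1, G2=0, G3=0, G4=0 [stuck-at-0] → 0 — matches
Only G4 stuck-at-0 reproduces the observed 0.

G4 stuck-at-0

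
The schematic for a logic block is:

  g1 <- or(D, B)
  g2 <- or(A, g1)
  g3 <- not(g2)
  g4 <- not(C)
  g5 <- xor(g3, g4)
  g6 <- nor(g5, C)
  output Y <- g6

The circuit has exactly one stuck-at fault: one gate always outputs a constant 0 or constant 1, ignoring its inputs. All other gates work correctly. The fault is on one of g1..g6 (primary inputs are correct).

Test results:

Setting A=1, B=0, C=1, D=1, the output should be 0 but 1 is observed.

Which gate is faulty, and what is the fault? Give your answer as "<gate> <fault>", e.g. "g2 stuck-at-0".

g6 stuck-at-1

Fault-free values for test 1 (A=1, B=0, C=1, D=1): g1=1, g2=1, g3=0, g4=0, g5=0, g6=0, giving Y=0. Observed 1.
Test 1: faults giving observed 1 are {g6 stuck-at-1}.
Only g6 stuck-at-1 is consistent with every test.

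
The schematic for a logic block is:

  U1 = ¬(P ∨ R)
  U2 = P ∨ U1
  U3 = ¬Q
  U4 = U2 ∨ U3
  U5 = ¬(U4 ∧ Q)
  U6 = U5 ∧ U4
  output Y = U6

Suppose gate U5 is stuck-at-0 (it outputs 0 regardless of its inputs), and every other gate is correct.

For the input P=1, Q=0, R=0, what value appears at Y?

Propagate with U5 forced: U1=0, U2=1, U3=1, U4=1, U5=0 [stuck-at-0], U6=0.
So Y = 0. (Without the fault it would be 1.)

0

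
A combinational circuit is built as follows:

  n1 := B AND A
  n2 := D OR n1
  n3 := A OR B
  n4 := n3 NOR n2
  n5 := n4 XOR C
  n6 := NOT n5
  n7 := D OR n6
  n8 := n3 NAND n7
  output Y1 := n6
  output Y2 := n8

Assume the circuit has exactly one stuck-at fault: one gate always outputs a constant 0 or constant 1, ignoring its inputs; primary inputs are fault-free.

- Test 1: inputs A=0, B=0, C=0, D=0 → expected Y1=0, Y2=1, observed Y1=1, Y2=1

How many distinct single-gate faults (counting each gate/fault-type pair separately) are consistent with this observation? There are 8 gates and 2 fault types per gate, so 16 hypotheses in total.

Fault-free: n1=0, n2=0, n3=0, n4=1, n5=1, n6=0, n7=0, n8=1 → Y1=0, Y2=1. Observed Y1=1, Y2=1.
  n1: stuck-at-1 ✓; others ✗
  n2: stuck-at-1 ✓; others ✗
  n3: none of the 2 fault types match ✗
  n4: stuck-at-0 ✓; others ✗
  n5: stuck-at-0 ✓; others ✗
  n6: stuck-at-1 ✓; others ✗
  n7: none of the 2 fault types match ✗
  n8: none of the 2 fault types match ✗
Consistent faults: {n1 stuck-at-1, n2 stuck-at-1, n4 stuck-at-0, n5 stuck-at-0, n6 stuck-at-1} — 5 in all.

5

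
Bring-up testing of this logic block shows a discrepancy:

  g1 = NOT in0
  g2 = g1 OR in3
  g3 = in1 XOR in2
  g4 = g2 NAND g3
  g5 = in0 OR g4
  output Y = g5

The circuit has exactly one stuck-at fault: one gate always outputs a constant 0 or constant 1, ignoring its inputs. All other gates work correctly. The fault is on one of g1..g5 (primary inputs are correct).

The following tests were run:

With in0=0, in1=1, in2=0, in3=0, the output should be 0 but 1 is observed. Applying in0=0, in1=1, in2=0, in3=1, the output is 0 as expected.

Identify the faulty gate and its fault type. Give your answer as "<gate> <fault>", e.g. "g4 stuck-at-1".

Fault-free values for test 1 (in0=0, in1=1, in2=0, in3=0): g1=1, g2=1, g3=1, g4=0, g5=0, giving Y=0. Observed 1.
Test 1: faults giving observed 1 are {g1 stuck-at-0, g2 stuck-at-0, g3 stuck-at-0, g4 stuck-at-1, g5 stuck-at-1}.
Test 2 (in0=0, in1=1, in2=0, in3=1): fault-free g1=1, g2=1, g3=1, g4=0, g5=0 → 0; observed 0. Eliminates g2 stuck-at-0, g3 stuck-at-0, g4 stuck-at-1, g5 stuck-at-1.
Only g1 stuck-at-0 is consistent with every test.

g1 stuck-at-0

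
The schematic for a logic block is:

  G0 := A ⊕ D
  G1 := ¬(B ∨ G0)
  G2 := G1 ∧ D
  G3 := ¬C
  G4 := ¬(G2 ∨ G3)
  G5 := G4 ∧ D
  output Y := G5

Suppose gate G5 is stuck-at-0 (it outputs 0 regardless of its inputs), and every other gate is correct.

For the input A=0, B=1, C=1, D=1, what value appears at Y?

Propagate with G5 forced: G0=1, G1=0, G2=0, G3=0, G4=1, G5=0 [stuck-at-0].
So Y = 0. (Without the fault it would be 1.)

0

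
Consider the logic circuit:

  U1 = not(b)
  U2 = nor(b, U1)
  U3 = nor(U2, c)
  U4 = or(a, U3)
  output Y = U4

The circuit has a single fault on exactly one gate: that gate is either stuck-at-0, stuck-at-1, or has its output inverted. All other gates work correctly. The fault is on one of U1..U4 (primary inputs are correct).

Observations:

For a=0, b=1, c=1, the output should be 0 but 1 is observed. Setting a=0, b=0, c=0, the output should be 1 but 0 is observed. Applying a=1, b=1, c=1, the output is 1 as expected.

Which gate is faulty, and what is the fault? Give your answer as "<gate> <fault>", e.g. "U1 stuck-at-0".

U3 inverted output

Fault-free values for test 1 (a=0, b=1, c=1): U1=0, U2=0, U3=0, U4=0, giving Y=0. Observed 1.
Test 1: faults giving observed 1 are {U3 stuck-at-1, U3 inverted output, U4 stuck-at-1, U4 inverted output}.
Test 2 (a=0, b=0, c=0): fault-free U1=1, U2=0, U3=1, U4=1 → 1; observed 0. Eliminates U3 stuck-at-1, U4 stuck-at-1.
Test 3 (a=1, b=1, c=1): fault-free U1=0, U2=0, U3=0, U4=1 → 1; observed 1. Eliminates U4 inverted output.
Only U3 inverted output is consistent with every test.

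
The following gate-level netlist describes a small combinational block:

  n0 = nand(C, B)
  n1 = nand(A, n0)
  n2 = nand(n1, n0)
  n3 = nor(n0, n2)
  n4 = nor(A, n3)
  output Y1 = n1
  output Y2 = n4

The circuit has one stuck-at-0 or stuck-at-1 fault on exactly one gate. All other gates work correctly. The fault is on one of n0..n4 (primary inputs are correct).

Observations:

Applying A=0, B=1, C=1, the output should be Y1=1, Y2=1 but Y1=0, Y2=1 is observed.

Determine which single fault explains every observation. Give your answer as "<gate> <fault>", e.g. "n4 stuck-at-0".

Fault-free values for test 1 (A=0, B=1, C=1): n0=0, n1=1, n2=1, n3=0, n4=1, giving Y1=1, Y2=1. Observed Y1=0, Y2=1.
Test 1: faults giving observed Y1=0, Y2=1 are {n1 stuck-at-0}.
Only n1 stuck-at-0 is consistent with every test.

n1 stuck-at-0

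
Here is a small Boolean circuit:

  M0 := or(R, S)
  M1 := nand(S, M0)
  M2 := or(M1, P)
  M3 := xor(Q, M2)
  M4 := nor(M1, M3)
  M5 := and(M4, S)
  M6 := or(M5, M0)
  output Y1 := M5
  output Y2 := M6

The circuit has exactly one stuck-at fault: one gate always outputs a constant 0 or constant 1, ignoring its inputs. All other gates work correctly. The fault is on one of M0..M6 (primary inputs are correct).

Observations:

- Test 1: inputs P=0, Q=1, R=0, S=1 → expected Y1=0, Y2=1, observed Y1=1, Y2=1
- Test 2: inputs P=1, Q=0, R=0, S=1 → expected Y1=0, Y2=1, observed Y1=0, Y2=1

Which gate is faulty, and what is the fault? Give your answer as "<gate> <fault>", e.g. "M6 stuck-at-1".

M2 stuck-at-1

Fault-free values for test 1 (P=0, Q=1, R=0, S=1): M0=1, M1=0, M2=0, M3=1, M4=0, M5=0, M6=1, giving Y1=0, Y2=1. Observed Y1=1, Y2=1.
Test 1: faults giving observed Y1=1, Y2=1 are {M2 stuck-at-1, M3 stuck-at-0, M4 stuck-at-1, M5 stuck-at-1}.
Test 2 (P=1, Q=0, R=0, S=1): fault-free M0=1, M1=0, M2=1, M3=1, M4=0, M5=0, M6=1 → Y1=0, Y2=1; observed Y1=0, Y2=1. Eliminates M3 stuck-at-0, M4 stuck-at-1, M5 stuck-at-1.
Only M2 stuck-at-1 is consistent with every test.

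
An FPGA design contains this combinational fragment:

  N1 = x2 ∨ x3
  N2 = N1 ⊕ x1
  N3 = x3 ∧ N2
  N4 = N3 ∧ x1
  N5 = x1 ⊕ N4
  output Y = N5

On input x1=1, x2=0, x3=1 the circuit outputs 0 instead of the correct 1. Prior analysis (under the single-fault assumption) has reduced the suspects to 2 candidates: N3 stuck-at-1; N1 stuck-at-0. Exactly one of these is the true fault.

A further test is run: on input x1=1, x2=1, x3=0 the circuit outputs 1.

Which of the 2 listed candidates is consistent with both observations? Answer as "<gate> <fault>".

Evaluate each candidate on input x1=1, x2=1, x3=0:
  N3 stuck-at-1: N1=1, N2=0, N3=1 [stuck-at-1], N4=1, N5=0 → 0 — eliminated
  N1 stuck-at-0: N1=0 [stuck-at-0], N2=1, N3=0, N4=0, N5=1 → 1 — matches
Only N1 stuck-at-0 reproduces the observed 1.

N1 stuck-at-0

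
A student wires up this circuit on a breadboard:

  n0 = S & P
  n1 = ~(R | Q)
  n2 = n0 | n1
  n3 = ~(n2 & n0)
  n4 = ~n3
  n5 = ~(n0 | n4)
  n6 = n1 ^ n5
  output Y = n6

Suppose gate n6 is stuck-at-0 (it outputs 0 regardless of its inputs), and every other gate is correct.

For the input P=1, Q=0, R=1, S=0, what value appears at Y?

0

Propagate with n6 forced: n0=0, n1=0, n2=0, n3=1, n4=0, n5=1, n6=0 [stuck-at-0].
So Y = 0. (Without the fault it would be 1.)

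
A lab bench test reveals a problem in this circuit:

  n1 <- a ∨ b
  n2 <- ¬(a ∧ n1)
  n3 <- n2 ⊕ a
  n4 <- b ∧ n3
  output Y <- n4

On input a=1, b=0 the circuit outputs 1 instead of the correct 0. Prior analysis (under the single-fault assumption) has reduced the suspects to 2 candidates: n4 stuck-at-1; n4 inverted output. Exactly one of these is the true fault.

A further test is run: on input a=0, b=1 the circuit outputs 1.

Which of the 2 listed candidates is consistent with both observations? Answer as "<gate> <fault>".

n4 stuck-at-1

Evaluate each candidate on input a=0, b=1:
  n4 stuck-at-1: n1=1, n2=1, n3=1, n4=1 [stuck-at-1] → 1 — matches
  n4 inverted output: n1=1, n2=1, n3=1, n4=0 [inverted output] → 0 — eliminated
Only n4 stuck-at-1 reproduces the observed 1.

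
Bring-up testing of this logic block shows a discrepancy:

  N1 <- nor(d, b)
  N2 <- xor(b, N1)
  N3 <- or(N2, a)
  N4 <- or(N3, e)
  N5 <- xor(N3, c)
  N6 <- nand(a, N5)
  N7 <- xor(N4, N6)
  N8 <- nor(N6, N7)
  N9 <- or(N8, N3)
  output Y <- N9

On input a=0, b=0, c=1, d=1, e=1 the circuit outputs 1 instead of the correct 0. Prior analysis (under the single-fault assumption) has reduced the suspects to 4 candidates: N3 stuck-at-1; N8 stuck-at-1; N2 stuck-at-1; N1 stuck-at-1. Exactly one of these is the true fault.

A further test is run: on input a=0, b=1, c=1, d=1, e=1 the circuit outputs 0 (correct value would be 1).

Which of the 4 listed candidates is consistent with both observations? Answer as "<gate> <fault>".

Evaluate each candidate on input a=0, b=1, c=1, d=1, e=1:
  N3 stuck-at-1: N1=0, N2=1, N3=1 [stuck-at-1], N4=1, N5=0, N6=1, N7=0, N8=0, N9=1 → 1 — eliminated
  N8 stuck-at-1: N1=0, N2=1, N3=1, N4=1, N5=0, N6=1, N7=0, N8=1 [stuck-at-1], N9=1 → 1 — eliminated
  N2 stuck-at-1: N1=0, N2=1 [stuck-at-1], N3=1, N4=1, N5=0, N6=1, N7=0, N8=0, N9=1 → 1 — eliminated
  N1 stuck-at-1: N1=1 [stuck-at-1], N2=0, N3=0, N4=1, N5=1, N6=1, N7=0, N8=0, N9=0 → 0 — matches
Only N1 stuck-at-1 reproduces the observed 0.

N1 stuck-at-1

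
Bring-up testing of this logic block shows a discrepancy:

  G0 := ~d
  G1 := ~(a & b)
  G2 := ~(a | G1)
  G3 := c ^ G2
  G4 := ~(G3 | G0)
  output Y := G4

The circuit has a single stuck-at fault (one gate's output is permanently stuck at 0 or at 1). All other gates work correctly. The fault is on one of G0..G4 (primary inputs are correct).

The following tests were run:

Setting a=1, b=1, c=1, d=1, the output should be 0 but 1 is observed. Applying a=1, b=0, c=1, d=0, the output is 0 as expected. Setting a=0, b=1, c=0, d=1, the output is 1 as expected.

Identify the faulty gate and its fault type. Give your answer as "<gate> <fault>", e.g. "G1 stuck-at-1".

G3 stuck-at-0

Fault-free values for test 1 (a=1, b=1, c=1, d=1): G0=0, G1=0, G2=0, G3=1, G4=0, giving Y=0. Observed 1.
Test 1: faults giving observed 1 are {G2 stuck-at-1, G3 stuck-at-0, G4 stuck-at-1}.
Test 2 (a=1, b=0, c=1, d=0): fault-free G0=1, G1=1, G2=0, G3=1, G4=0 → 0; observed 0. Eliminates G4 stuck-at-1.
Test 3 (a=0, b=1, c=0, d=1): fault-free G0=0, G1=1, G2=0, G3=0, G4=1 → 1; observed 1. Eliminates G2 stuck-at-1.
Only G3 stuck-at-0 is consistent with every test.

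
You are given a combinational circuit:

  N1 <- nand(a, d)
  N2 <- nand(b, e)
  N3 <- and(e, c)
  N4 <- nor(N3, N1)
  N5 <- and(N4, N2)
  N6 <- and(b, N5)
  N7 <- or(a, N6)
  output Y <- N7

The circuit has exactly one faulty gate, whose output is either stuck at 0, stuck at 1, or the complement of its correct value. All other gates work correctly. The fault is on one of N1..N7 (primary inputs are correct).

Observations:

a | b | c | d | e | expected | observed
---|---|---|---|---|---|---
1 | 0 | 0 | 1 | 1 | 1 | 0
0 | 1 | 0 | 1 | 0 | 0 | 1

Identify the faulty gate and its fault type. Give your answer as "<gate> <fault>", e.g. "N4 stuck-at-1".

N7 inverted output

Fault-free values for test 1 (a=1, b=0, c=0, d=1, e=1): N1=0, N2=1, N3=0, N4=1, N5=1, N6=0, N7=1, giving Y=1. Observed 0.
Test 1: faults giving observed 0 are {N7 stuck-at-0, N7 inverted output}.
Test 2 (a=0, b=1, c=0, d=1, e=0): fault-free N1=1, N2=1, N3=0, N4=0, N5=0, N6=0, N7=0 → 0; observed 1. Eliminates N7 stuck-at-0.
Only N7 inverted output is consistent with every test.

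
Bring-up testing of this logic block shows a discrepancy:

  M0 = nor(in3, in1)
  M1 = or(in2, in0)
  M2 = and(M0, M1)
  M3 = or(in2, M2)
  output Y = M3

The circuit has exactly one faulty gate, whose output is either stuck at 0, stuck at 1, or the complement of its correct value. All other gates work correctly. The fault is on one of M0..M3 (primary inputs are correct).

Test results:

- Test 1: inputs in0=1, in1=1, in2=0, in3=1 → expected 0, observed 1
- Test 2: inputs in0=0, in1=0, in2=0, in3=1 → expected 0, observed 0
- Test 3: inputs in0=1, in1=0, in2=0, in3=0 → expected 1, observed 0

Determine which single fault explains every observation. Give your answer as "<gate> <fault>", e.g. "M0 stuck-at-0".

Fault-free values for test 1 (in0=1, in1=1, in2=0, in3=1): M0=0, M1=1, M2=0, M3=0, giving Y=0. Observed 1.
Test 1: faults giving observed 1 are {M0 stuck-at-1, M0 inverted output, M2 stuck-at-1, M2 inverted output, M3 stuck-at-1, M3 inverted output}.
Test 2 (in0=0, in1=0, in2=0, in3=1): fault-free M0=0, M1=0, M2=0, M3=0 → 0; observed 0. Eliminates M2 stuck-at-1, M2 inverted output, M3 stuck-at-1, M3 inverted output.
Test 3 (in0=1, in1=0, in2=0, in3=0): fault-free M0=1, M1=1, M2=1, M3=1 → 1; observed 0. Eliminates M0 stuck-at-1.
Only M0 inverted output is consistent with every test.

M0 inverted output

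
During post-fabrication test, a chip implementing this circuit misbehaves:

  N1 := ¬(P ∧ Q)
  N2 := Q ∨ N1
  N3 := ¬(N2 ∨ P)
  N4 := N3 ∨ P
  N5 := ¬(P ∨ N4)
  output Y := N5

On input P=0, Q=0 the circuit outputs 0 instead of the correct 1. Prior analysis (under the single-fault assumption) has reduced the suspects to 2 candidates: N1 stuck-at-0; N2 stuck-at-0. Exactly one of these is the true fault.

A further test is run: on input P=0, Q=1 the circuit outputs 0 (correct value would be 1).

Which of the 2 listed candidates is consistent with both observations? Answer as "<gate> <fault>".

Evaluate each candidate on input P=0, Q=1:
  N1 stuck-at-0: N1=0 [stuck-at-0], N2=1, N3=0, N4=0, N5=1 → 1 — eliminated
  N2 stuck-at-0: N1=1, N2=0 [stuck-at-0], N3=1, N4=1, N5=0 → 0 — matches
Only N2 stuck-at-0 reproduces the observed 0.

N2 stuck-at-0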